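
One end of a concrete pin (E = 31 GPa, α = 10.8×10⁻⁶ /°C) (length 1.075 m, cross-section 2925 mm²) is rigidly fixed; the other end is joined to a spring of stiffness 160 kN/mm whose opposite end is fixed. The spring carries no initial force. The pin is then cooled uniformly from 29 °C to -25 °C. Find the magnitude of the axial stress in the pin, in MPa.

σ ≈ 11.8 MPa (tensile)

The unrestrained thermal change is αΔT L = 10.8×10⁻⁶ × 54 × 1075 = 0.6269 mm.
Let P be the tensile force in the spring. The pin extends elastically by PL/(AE) and the spring stretches by P/k; together these equal δ_free.
So P = δ_free / [L/(AE) + 1/k] = 0.6269 / [ 1075/(2925×31×10³) + 1/(160×10³) ].
P = 0.6269 / 1.811×10⁻⁵ = 34630 N.
σ = P/A = 34630/2925 = 11.84 MPa.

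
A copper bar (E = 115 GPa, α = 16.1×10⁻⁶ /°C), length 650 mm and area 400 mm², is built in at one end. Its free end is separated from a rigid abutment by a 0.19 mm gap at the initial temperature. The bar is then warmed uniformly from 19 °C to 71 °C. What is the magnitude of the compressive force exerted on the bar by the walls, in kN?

P ≈ 25.1 kN

If the wall were absent the bar would grow by αΔT L = 16.1×10⁻⁶ × 52 × 650 = 0.5442 mm.
After closing the 0.19 mm clearance, 0.5442 − 0.19 = 0.3542 mm of expansion remains to be suppressed by the wall.
So σ = E(δ_free − g)/L = 115×10³ × 0.3542/650 = 62.66 MPa.
P = σA = 62.66 × 400 = 25.07 kN.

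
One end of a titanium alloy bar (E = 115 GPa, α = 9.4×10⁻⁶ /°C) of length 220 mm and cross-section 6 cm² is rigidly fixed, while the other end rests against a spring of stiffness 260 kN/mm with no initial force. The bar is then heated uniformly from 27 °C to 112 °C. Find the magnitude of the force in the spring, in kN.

P ≈ 25 kN

Free thermal expansion: δ_free = αΔT L = 9.4×10⁻⁶ × 85 × 220 = 0.1758 mm.
With a force P in the spring, the elastic change of the bar is PL/(AE) and that of the spring is P/k; compatibility requires their sum to equal δ_free.
So P = δ_free / [L/(AE) + 1/k] = 0.1758 / [ 220/(600×115×10³) + 1/(260×10³) ].
P = 0.1758 / 7.035×10⁻⁶ = 24990 N.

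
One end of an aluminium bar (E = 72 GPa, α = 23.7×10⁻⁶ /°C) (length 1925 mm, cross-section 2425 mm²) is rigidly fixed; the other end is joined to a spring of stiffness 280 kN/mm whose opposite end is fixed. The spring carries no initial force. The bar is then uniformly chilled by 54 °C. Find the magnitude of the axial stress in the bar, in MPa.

The unrestrained thermal change is αΔT L = 23.7×10⁻⁶ × 54 × 1925 = 2.464 mm.
Let P be the tensile force in the spring. The bar extends elastically by PL/(AE) and the spring stretches by P/k; together these equal δ_free.
P [ L/(AE) + 1/k ] = δ_free → P [ 1925/(2425×72×10³) + 1/(280×10³) ] = 2.464.
P = 2.464 / 1.46×10⁻⁵ = 168800 N.
σ = P/A = 168800/2425 = 69.6 MPa.

σ ≈ 69.6 MPa (tensile)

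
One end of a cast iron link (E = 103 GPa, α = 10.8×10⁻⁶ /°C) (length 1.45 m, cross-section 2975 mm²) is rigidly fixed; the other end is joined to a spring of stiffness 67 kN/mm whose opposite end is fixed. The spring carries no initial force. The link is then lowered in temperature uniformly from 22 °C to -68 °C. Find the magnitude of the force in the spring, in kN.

The unrestrained thermal change is αΔT L = 10.8×10⁻⁶ × 90 × 1450 = 1.409 mm.
With a force P in the spring, the elastic change of the link is PL/(AE) and that of the spring is P/k; compatibility requires their sum to equal δ_free.
So P = δ_free / [L/(AE) + 1/k] = 1.409 / [ 1450/(2975×103×10³) + 1/(67×10³) ].
P = 1.409 / 1.966×10⁻⁵ = 71700 N.

P ≈ 71.7 kN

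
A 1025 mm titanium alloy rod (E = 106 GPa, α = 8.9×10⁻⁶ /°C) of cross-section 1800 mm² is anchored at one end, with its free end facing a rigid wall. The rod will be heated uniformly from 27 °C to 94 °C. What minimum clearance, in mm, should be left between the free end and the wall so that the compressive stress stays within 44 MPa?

With no wall the rod would lengthen by αΔT L = 8.9×10⁻⁶ × 67 × 1025 = 0.6112 mm.
At the allowable stress the elastic shortening the wall may impose is σL/E = 44 × 1025 / (106×10³) = 0.4255 mm.
The gap must absorb the remainder: g_min = 0.6112 − 0.4255 = 0.1857 mm.

g ≈ 0.186 mm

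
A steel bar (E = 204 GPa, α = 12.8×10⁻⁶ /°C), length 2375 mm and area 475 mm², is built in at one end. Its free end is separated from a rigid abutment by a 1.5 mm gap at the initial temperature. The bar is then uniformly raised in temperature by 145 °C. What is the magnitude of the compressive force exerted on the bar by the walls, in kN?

Unrestrained expansion: δ_free = αΔT L = 12.8×10⁻⁶ × 145 × 2375 = 4.408 mm.
After closing the 1.5 mm clearance, 4.408 − 1.5 = 2.908 mm of expansion remains to be suppressed by the wall.
Compatibility: PL/(AE) = 2.908 mm, so σ = P/A = E × (2.908/2375) = 249.8 MPa.
P = σA = 249.8 × 475 = 118.6 kN.

P ≈ 119 kN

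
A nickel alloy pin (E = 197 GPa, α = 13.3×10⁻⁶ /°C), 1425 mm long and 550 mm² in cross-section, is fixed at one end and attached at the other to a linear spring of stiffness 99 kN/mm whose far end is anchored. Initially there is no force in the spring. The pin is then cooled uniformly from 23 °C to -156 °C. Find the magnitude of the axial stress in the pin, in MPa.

σ ≈ 265 MPa (tensile)

If the spring were absent the pin would shorten by αΔT L = 13.3×10⁻⁶ × 179 × 1425 = 3.392 mm.
With a force P in the spring, the elastic change of the pin is PL/(AE) and that of the spring is P/k; compatibility requires their sum to equal δ_free.
So P = δ_free / [L/(AE) + 1/k] = 3.392 / [ 1425/(550×197×10³) + 1/(99×10³) ].
P = 3.392 / 2.325×10⁻⁵ = 145900 N.
σ = P/A = 145900/550 = 265.3 MPa.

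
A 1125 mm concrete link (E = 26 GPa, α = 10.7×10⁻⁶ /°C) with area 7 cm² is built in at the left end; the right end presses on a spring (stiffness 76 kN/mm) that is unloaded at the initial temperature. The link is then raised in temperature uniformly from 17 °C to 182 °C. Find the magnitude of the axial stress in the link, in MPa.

If the spring were absent the link would lengthen by αΔT L = 10.7×10⁻⁶ × 165 × 1125 = 1.986 mm.
With a force P in the spring, the elastic change of the link is PL/(AE) and that of the spring is P/k; compatibility requires their sum to equal δ_free.
P [ L/(AE) + 1/k ] = δ_free → P [ 1125/(700×26×10³) + 1/(76×10³) ] = 1.986.
P = 1.986 / 7.497×10⁻⁵ = 26490 N.
σ = P/A = 26490/700 = 37.85 MPa.

σ ≈ 37.8 MPa (compressive)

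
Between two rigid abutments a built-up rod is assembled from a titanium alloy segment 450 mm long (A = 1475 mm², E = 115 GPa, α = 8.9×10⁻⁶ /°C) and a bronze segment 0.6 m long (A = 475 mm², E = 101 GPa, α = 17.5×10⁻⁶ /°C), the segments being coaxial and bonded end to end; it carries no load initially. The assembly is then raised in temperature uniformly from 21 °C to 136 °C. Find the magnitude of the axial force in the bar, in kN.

If the supports were absent, the total length change would be Σ αᵢΔT Lᵢ = 8.9×10⁻⁶×115×450 + 17.5×10⁻⁶×115×600 = 1.668 mm.
The rigid supports impose zero overall length change; the single axial force P common to all segments must satisfy P Σ Lᵢ/(AᵢEᵢ) = δ_free.
Σ Lᵢ/(AᵢEᵢ) = 450/(1475×115×10³) + 600/(475×101×10³) = 1.516×10⁻⁵ mm/N.
So P = 1.668 / 1.516×10⁻⁵ = 110 kN, compressive.

P ≈ 110 kN (compressive)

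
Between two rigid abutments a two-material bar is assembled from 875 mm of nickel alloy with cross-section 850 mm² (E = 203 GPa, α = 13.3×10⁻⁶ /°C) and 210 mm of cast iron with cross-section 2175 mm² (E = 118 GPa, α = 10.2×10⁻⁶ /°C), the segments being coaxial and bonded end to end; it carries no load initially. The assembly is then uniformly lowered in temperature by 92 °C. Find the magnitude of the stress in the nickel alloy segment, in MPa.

σ ≈ 253 MPa (tensile)

With the walls removed the bar would change length by δ_free = Σ αᵢΔT Lᵢ = 13.3×10⁻⁶×92×875 + 10.2×10⁻⁶×92×210 = 1.268 mm.
The walls prevent any net length change, so an axial force P (same in every segment) develops. Compatibility: P · Σ Lᵢ/(AᵢEᵢ) = δ_free.
Σ Lᵢ/(AᵢEᵢ) = 875/(850×203×10³) + 210/(2175×118×10³) = 5.889×10⁻⁶ mm/N.
Hence P = δ_free / Σ(L/AE) = 1.268/5.889×10⁻⁶ = 215.3 kN (tensile).
σ_{nickel alloy} = P / A = 215300 / 850 = 253.2 MPa.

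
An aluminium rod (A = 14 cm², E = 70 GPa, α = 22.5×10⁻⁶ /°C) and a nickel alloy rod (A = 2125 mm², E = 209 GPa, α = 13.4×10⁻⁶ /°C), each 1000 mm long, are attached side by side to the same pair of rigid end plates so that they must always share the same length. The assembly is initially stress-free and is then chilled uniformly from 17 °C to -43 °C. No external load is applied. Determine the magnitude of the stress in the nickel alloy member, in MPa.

σ ≈ 20.6 MPa (compressive)

Both members must finish at the same length. With the larger α, the aluminium tends to over-contract; the plates restrain it, putting the aluminium in tension and the nickel alloy in compression. With no external load the two internal forces are equal and opposite, magnitude P.
Equating the net (thermal + elastic) strains gives |α₁ − α₂|·ΔT = P·[1/(A₁E₁) + 1/(A₂E₂)].
|α₁ − α₂|·ΔT = 9.1×10⁻⁶ × 60 = 0.000546.
1/(A₁E₁) + 1/(A₂E₂) = 1/(1400×70×10³) + 1/(2125×209×10³) = 1.246×10⁻⁸ N⁻¹.
P = 0.000546 / 1.246×10⁻⁸ = 43840 N = 43.84 kN.
σ_{nickel alloy} = P/A₂ = 43840/2125 = 20.63 MPa, compressive.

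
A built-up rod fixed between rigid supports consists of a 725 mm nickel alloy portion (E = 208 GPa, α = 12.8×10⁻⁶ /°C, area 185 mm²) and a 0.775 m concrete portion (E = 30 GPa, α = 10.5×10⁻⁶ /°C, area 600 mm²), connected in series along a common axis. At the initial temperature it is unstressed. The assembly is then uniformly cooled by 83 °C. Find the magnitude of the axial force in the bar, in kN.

P ≈ 23.4 kN (tensile)

With the walls removed the bar would change length by δ_free = Σ αᵢΔT Lᵢ = 12.8×10⁻⁶×83×725 + 10.5×10⁻⁶×83×775 = 1.446 mm.
Since the ends are fixed, an axial force P builds up, equal in every segment, with P · Σ Lᵢ/(AᵢEᵢ) = δ_free.
The series flexibility is Σ Lᵢ/(AᵢEᵢ) = 725/(185×208×10³) + 775/(600×30×10³) = 6.19×10⁻⁵ mm/N.
Hence P = δ_free / Σ(L/AE) = 1.446/6.19×10⁻⁵ = 23.36 kN (tensile).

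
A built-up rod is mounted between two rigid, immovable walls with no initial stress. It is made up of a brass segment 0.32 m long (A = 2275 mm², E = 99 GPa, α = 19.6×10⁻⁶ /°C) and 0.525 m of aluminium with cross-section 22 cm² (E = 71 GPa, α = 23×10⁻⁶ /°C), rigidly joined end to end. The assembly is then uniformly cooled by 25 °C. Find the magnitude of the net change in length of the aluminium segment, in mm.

With the walls removed the bar would change length by δ_free = Σ αᵢΔT Lᵢ = 19.6×10⁻⁶×25×320 + 23×10⁻⁶×25×525 = 0.4587 mm.
The rigid supports impose zero overall length change; the single axial force P common to all segments must satisfy P Σ Lᵢ/(AᵢEᵢ) = δ_free.
Σ Lᵢ/(AᵢEᵢ) = 320/(2275×99×10³) + 525/(2200×71×10³) = 4.782×10⁻⁶ mm/N.
P = 0.4587 / 4.782×10⁻⁶ = 95920 N = 95.92 kN, tensile.
For the aluminium segment, free thermal change = 23×10⁻⁶×25×525 = 0.3019 mm and elastic change from P = 95920×525/(2200×71×10³) = 0.3224 mm; these oppose, so the net change is 0.0205 mm (segment lengthens).

|ΔL| ≈ 0.0205 mm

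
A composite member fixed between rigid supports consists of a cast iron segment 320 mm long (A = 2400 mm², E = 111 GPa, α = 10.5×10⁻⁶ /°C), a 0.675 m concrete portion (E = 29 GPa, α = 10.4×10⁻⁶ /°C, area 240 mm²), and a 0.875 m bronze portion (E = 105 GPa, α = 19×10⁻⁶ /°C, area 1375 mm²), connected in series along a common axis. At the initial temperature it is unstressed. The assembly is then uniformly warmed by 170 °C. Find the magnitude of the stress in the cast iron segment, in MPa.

If the supports were absent, the total length change would be Σ αᵢΔT Lᵢ = 10.5×10⁻⁶×170×320 + 10.4×10⁻⁶×170×675 + 19×10⁻⁶×170×875 = 4.591 mm.
Since the ends are fixed, an axial force P builds up, equal in every segment, with P · Σ Lᵢ/(AᵢEᵢ) = δ_free.
The series flexibility is Σ Lᵢ/(AᵢEᵢ) = 320/(2400×111×10³) + 675/(240×29×10³) + 875/(1375×105×10³) = 0.0001042 mm/N.
So P = 4.591 / 0.0001042 = 44.04 kN, compressive.
σ_{cast iron} = P / A = 44040 / 2400 = 18.35 MPa.

σ ≈ 18.3 MPa (compressive)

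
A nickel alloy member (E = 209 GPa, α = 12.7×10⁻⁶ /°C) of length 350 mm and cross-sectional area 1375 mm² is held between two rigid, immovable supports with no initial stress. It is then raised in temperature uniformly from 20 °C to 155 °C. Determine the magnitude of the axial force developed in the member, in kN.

P ≈ 493 kN (compressive)

With zero net strain, σ = E·αΔT = 209 GPa × 12.7×10⁻⁶ × 135 = 358.3 MPa.
Axial force P = σA = 358.3 × 1375 = 492700 N = 492.7 kN, compressive.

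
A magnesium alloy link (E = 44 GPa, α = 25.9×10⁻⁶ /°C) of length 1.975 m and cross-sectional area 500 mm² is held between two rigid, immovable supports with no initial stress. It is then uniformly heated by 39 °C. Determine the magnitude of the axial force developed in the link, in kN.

P ≈ 22.2 kN (compressive)

The ends cannot move, so σ = EαΔT = 44×10³ × 25.9×10⁻⁶ × 39 = 44.44 MPa.
Then P = σA = 44.44 × 500 mm² = 22.22 kN, compressive.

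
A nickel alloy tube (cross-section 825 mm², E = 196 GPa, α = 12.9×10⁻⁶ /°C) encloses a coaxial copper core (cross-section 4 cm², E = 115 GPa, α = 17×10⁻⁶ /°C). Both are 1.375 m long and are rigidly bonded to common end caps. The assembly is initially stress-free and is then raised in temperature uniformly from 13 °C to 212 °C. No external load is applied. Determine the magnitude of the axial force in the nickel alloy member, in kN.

Equilibrium of a rigid end plate with no external load gives equal and opposite internal forces ±P in the two members. Since α_{copper} > α_{nickel alloy}, heating drives the copper into compression and the nickel alloy into tension.
Setting the final lengths equal and cancelling L: (α₁ − α₂)ΔT = P/(A₁E₁) + P/(A₂E₂).
|α₁ − α₂|·ΔT = 4.1×10⁻⁶ × 199 = 0.0008159.
1/(A₁E₁) + 1/(A₂E₂) = 1/(825×196×10³) + 1/(400×115×10³) = 2.792×10⁻⁸ N⁻¹.
So P = 0.0008159 / 2.792×10⁻⁸ = 29.22 kN.

P ≈ 29.2 kN (tensile in the nickel alloy)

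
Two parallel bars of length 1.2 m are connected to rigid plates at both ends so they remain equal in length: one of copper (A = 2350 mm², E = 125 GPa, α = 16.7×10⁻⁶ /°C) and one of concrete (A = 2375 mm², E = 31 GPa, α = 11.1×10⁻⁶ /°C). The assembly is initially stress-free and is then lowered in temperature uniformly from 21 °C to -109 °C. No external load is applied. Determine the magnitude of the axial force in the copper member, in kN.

P ≈ 42.9 kN (tensile in the copper)

The copper has the larger α, so on cooling it would change length more than the concrete if both were free. The rigid plates force a common final length, so the copper is put into tension and the concrete into compression, with equal and opposite forces P (no external load).
Compatibility of the two members (thermal + elastic change equal): (α₁ − α₂)ΔT = P·[1/(A₁E₁) + 1/(A₂E₂)].
|α₁ − α₂|·ΔT = 5.6×10⁻⁶ × 130 = 0.000728.
1/(A₁E₁) + 1/(A₂E₂) = 1/(2350×125×10³) + 1/(2375×31×10³) = 1.699×10⁻⁸ N⁻¹.
So P = 0.000728 / 1.699×10⁻⁸ = 42.86 kN.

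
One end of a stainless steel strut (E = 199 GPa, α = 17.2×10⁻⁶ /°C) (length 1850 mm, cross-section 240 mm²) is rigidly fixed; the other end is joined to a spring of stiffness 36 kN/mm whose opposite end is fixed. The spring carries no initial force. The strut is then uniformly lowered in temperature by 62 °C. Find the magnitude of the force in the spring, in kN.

P ≈ 29.7 kN

If the spring were absent the strut would shorten by αΔT L = 17.2×10⁻⁶ × 62 × 1850 = 1.973 mm.
Let P be the tensile force in the spring. The strut extends elastically by PL/(AE) and the spring stretches by P/k; together these equal δ_free.
P [ L/(AE) + 1/k ] = δ_free → P [ 1850/(240×199×10³) + 1/(36×10³) ] = 1.973.
P = 1.973 / 6.651×10⁻⁵ = 29660 N.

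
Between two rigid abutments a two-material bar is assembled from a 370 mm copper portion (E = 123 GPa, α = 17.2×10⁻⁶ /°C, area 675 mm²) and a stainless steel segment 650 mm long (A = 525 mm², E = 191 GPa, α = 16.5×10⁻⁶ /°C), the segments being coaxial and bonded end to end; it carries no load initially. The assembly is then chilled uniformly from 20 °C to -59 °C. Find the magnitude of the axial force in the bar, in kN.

If the supports were absent, the total length change would be Σ αᵢΔT Lᵢ = 17.2×10⁻⁶×79×370 + 16.5×10⁻⁶×79×650 = 1.35 mm.
Since the ends are fixed, an axial force P builds up, equal in every segment, with P · Σ Lᵢ/(AᵢEᵢ) = δ_free.
Σ Lᵢ/(AᵢEᵢ) = 370/(675×123×10³) + 650/(525×191×10³) = 1.094×10⁻⁵ mm/N.
So P = 1.35 / 1.094×10⁻⁵ = 123.4 kN, tensile.

P ≈ 123 kN (tensile)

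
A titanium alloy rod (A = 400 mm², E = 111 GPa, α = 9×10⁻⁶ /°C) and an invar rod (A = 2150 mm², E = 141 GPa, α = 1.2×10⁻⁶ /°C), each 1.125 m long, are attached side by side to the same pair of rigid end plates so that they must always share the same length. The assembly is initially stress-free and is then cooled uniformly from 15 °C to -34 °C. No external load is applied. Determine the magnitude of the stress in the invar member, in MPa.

σ ≈ 6.88 MPa (compressive)

Equilibrium of a rigid end plate with no external load gives equal and opposite internal forces ±P in the two members. Since α_{titanium alloy} > α_{invar}, cooling drives the titanium alloy into tension and the invar into compression.
Setting the final lengths equal and cancelling L: (α₁ − α₂)ΔT = P/(A₁E₁) + P/(A₂E₂).
|α₁ − α₂|·ΔT = 7.8×10⁻⁶ × 49 = 0.0003822.
1/(A₁E₁) + 1/(A₂E₂) = 1/(400×111×10³) + 1/(2150×141×10³) = 2.582×10⁻⁸ N⁻¹.
P = 0.0003822 / 2.582×10⁻⁸ = 14800 N = 14.8 kN.
σ_{invar} = P/A₂ = 14800/2150 = 6.885 MPa, compressive.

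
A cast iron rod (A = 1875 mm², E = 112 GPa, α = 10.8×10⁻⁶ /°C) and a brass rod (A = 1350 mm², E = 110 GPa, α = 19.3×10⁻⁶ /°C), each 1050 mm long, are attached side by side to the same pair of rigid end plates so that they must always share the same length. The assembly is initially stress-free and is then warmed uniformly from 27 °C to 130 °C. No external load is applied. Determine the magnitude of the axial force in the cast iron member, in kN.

Equilibrium of a rigid end plate with no external load gives equal and opposite internal forces ±P in the two members. Since α_{brass} > α_{cast iron}, heating drives the brass into compression and the cast iron into tension.
Equating the net (thermal + elastic) strains gives |α₁ − α₂|·ΔT = P·[1/(A₁E₁) + 1/(A₂E₂)].
|α₁ − α₂|·ΔT = 8.5×10⁻⁶ × 103 = 0.0008755.
1/(A₁E₁) + 1/(A₂E₂) = 1/(1875×112×10³) + 1/(1350×110×10³) = 1.15×10⁻⁸ N⁻¹.
So P = 0.0008755 / 1.15×10⁻⁸ = 76.16 kN.

P ≈ 76.2 kN (tensile in the cast iron)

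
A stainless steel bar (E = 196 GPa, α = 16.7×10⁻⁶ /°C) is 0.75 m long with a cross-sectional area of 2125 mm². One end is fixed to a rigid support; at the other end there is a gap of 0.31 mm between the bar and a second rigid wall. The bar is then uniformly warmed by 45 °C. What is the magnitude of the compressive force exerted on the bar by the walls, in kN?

Free thermal elongation = αΔT L = 16.7×10⁻⁶ × 45 × 750 = 0.5636 mm.
After closing the 0.31 mm clearance, 0.5636 − 0.31 = 0.2536 mm of expansion remains to be suppressed by the wall.
Compatibility: PL/(AE) = 0.2536 mm, so σ = P/A = E × (0.2536/750) = 66.28 MPa.
P = σA = 66.28 × 2125 = 140.8 kN.

P ≈ 141 kN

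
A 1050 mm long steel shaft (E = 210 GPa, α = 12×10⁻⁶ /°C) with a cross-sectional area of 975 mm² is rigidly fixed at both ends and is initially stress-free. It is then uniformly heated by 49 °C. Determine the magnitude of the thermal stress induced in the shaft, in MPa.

With length fixed, the mechanical strain must cancel the thermal strain αΔT = 12×10⁻⁶ × 49 = 588×10⁻⁶.
The stress required to suppress this strain is σ = Eε = 210×10³ × 588×10⁻⁶ = 123.5 MPa, compressive since the shaft is trying to expand.

σ ≈ 123 MPa (compressive)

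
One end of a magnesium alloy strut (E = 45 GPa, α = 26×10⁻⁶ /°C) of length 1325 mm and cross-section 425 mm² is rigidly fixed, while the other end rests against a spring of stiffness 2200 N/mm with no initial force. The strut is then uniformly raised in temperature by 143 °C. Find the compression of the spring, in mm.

δ ≈ 4.27 mm

The unrestrained thermal change is αΔT L = 26×10⁻⁶ × 143 × 1325 = 4.926 mm.
Let P be the compressive force at the spring. The strut shortens elastically by PL/(AE) and the spring compresses by P/k; together these equal δ_free.
P [ L/(AE) + 1/k ] = δ_free → P [ 1325/(425×45×10³) + 1/(2200) ] = 4.926.
P = 4.926 / 0.0005238 = 9405 N.
Spring compression = P/k = 9405/(2200) = 4.275 mm.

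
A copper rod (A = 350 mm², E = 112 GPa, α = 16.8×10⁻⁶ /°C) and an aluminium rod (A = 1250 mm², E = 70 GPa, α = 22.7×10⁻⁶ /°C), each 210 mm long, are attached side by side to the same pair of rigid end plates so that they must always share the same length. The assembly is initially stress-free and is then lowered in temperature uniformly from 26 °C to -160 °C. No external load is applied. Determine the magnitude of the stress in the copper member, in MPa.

σ ≈ 84.9 MPa (compressive)

Equilibrium of a rigid end plate with no external load gives equal and opposite internal forces ±P in the two members. Since α_{aluminium} > α_{copper}, cooling drives the aluminium into tension and the copper into compression.
Compatibility of the two members (thermal + elastic change equal): (α₁ − α₂)ΔT = P·[1/(A₁E₁) + 1/(A₂E₂)].
|α₁ − α₂|·ΔT = 5.9×10⁻⁶ × 186 = 0.001097.
1/(A₁E₁) + 1/(A₂E₂) = 1/(350×112×10³) + 1/(1250×70×10³) = 3.694×10⁻⁸ N⁻¹.
P = 0.001097 / 3.694×10⁻⁸ = 29710 N = 29.71 kN.
σ_{copper} = P/A₁ = 29710/350 = 84.88 MPa, compressive.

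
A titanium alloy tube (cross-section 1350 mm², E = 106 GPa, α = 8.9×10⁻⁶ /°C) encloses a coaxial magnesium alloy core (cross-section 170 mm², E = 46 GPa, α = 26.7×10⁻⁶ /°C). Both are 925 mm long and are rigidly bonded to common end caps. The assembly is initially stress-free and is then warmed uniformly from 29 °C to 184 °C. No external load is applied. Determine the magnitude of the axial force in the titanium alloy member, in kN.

Both members must finish at the same length. With the larger α, the magnesium alloy tends to over-expand; the plates restrain it, putting the magnesium alloy in compression and the titanium alloy in tension. With no external load the two internal forces are equal and opposite, magnitude P.
Setting the final lengths equal and cancelling L: (α₁ − α₂)ΔT = P/(A₁E₁) + P/(A₂E₂).
|α₁ − α₂|·ΔT = 17.8×10⁻⁶ × 155 = 0.002759.
1/(A₁E₁) + 1/(A₂E₂) = 1/(1350×106×10³) + 1/(170×46×10³) = 1.349×10⁻⁷ N⁻¹.
So P = 0.002759 / 1.349×10⁻⁷ = 20.46 kN.

P ≈ 20.5 kN (tensile in the titanium alloy)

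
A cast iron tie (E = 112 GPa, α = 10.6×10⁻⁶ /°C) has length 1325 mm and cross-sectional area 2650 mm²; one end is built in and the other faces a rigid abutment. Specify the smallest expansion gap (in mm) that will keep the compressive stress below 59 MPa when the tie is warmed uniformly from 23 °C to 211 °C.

With no wall the tie would lengthen by αΔT L = 10.6×10⁻⁶ × 188 × 1325 = 2.64 mm.
A stress of 59 MPa corresponds to the wall pushing the tie back by σL/E = 59×1325/(112×10³) = 0.698 mm.
The gap must absorb the remainder: g_min = 2.64 − 0.698 = 1.942 mm.

g ≈ 1.94 mm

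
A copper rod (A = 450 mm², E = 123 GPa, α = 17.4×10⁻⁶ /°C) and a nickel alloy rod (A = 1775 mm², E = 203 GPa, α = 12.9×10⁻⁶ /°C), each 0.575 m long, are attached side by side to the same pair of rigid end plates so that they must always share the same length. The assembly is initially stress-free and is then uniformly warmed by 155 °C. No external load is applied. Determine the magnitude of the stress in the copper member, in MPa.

σ ≈ 74.4 MPa (compressive)

Equilibrium of a rigid end plate with no external load gives equal and opposite internal forces ±P in the two members. Since α_{copper} > α_{nickel alloy}, heating drives the copper into compression and the nickel alloy into tension.
Setting the final lengths equal and cancelling L: (α₁ − α₂)ΔT = P/(A₁E₁) + P/(A₂E₂).
|α₁ − α₂|·ΔT = 4.5×10⁻⁶ × 155 = 0.0006975.
1/(A₁E₁) + 1/(A₂E₂) = 1/(450×123×10³) + 1/(1775×203×10³) = 2.084×10⁻⁸ N⁻¹.
P = 0.0006975 / 2.084×10⁻⁸ = 33470 N = 33.47 kN.
σ_{copper} = P/A₁ = 33470/450 = 74.37 MPa, compressive.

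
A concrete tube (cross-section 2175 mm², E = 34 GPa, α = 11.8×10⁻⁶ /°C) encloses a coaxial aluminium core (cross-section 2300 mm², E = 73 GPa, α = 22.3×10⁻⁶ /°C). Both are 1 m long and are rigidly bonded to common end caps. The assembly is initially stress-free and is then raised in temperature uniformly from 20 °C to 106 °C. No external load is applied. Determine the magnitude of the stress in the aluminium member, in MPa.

The aluminium has the larger α, so on heating it would change length more than the concrete if both were free. The rigid plates force a common final length, so the aluminium is put into compression and the concrete into tension, with equal and opposite forces P (no external load).
Compatibility of the two members (thermal + elastic change equal): (α₁ − α₂)ΔT = P·[1/(A₁E₁) + 1/(A₂E₂)].
|α₁ − α₂|·ΔT = 10.5×10⁻⁶ × 86 = 0.000903.
1/(A₁E₁) + 1/(A₂E₂) = 1/(2175×34×10³) + 1/(2300×73×10³) = 1.948×10⁻⁸ N⁻¹.
P = 0.000903 / 1.948×10⁻⁸ = 46360 N = 46.36 kN.
σ_{aluminium} = P/A₂ = 46360/2300 = 20.16 MPa, compressive.

σ ≈ 20.2 MPa (compressive)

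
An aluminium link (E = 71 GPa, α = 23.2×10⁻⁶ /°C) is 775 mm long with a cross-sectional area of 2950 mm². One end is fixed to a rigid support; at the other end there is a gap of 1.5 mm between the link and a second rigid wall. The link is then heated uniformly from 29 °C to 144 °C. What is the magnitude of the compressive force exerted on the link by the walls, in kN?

P ≈ 153 kN

If the wall were absent the link would grow by αΔT L = 23.2×10⁻⁶ × 115 × 775 = 2.068 mm.
After closing the 1.5 mm clearance, 2.068 − 1.5 = 0.5677 mm of expansion remains to be suppressed by the wall.
Compatibility: PL/(AE) = 0.5677 mm, so σ = P/A = E × (0.5677/775) = 52.01 MPa.
Force on the wall = σA = 52.01 × 2950 mm² = 153.4 kN.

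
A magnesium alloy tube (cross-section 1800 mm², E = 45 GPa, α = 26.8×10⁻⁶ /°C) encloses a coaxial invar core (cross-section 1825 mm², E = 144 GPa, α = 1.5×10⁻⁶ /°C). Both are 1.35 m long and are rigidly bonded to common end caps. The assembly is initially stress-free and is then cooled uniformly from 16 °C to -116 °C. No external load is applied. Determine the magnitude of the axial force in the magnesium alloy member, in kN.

P ≈ 207 kN (tensile in the magnesium alloy)

The magnesium alloy has the larger α, so on cooling it would change length more than the invar if both were free. The rigid plates force a common final length, so the magnesium alloy is put into tension and the invar into compression, with equal and opposite forces P (no external load).
Setting the final lengths equal and cancelling L: (α₁ − α₂)ΔT = P/(A₁E₁) + P/(A₂E₂).
|α₁ − α₂|·ΔT = 25.3×10⁻⁶ × 132 = 0.00334.
1/(A₁E₁) + 1/(A₂E₂) = 1/(1800×45×10³) + 1/(1825×144×10³) = 1.615×10⁻⁸ N⁻¹.
P = 0.00334 / 1.615×10⁻⁸ = 206800 N = 206.8 kN.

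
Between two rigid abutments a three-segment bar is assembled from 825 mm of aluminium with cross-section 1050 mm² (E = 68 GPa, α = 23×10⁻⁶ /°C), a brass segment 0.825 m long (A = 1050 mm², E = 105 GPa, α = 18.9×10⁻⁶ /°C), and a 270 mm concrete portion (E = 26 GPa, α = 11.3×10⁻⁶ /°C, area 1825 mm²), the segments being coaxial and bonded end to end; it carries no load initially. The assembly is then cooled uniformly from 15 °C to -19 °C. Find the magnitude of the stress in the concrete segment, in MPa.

σ ≈ 28.3 MPa (tensile)

If the supports were absent, the total length change would be Σ αᵢΔT Lᵢ = 23×10⁻⁶×34×825 + 18.9×10⁻⁶×34×825 + 11.3×10⁻⁶×34×270 = 1.279 mm.
The walls prevent any net length change, so an axial force P (same in every segment) develops. Compatibility: P · Σ Lᵢ/(AᵢEᵢ) = δ_free.
Σ Lᵢ/(AᵢEᵢ) = 825/(1050×68×10³) + 825/(1050×105×10³) + 270/(1825×26×10³) = 2.473×10⁻⁵ mm/N.
So P = 1.279 / 2.473×10⁻⁵ = 51.72 kN, tensile.
σ_{concrete} = P / A = 51720 / 1825 = 28.34 MPa.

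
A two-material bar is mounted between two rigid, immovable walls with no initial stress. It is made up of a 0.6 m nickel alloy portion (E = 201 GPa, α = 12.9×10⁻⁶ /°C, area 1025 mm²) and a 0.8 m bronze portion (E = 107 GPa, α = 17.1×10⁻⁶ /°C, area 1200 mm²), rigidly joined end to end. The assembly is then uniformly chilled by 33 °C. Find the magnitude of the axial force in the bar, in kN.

P ≈ 77.3 kN (tensile)

With the walls removed the bar would change length by δ_free = Σ αᵢΔT Lᵢ = 12.9×10⁻⁶×33×600 + 17.1×10⁻⁶×33×800 = 0.7069 mm.
The rigid supports impose zero overall length change; the single axial force P common to all segments must satisfy P Σ Lᵢ/(AᵢEᵢ) = δ_free.
Σ Lᵢ/(AᵢEᵢ) = 600/(1025×201×10³) + 800/(1200×107×10³) = 9.143×10⁻⁶ mm/N.
Hence P = δ_free / Σ(L/AE) = 0.7069/9.143×10⁻⁶ = 77.31 kN (tensile).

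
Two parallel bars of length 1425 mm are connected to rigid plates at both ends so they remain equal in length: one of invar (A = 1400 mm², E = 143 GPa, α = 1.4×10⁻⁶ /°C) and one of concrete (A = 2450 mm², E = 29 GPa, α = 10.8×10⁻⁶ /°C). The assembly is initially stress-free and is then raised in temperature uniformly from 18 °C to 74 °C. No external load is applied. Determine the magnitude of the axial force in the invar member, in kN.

P ≈ 27.6 kN (tensile in the invar)

Equilibrium of a rigid end plate with no external load gives equal and opposite internal forces ±P in the two members. Since α_{concrete} > α_{invar}, heating drives the concrete into compression and the invar into tension.
Equating the net (thermal + elastic) strains gives |α₁ − α₂|·ΔT = P·[1/(A₁E₁) + 1/(A₂E₂)].
|α₁ − α₂|·ΔT = 9.4×10⁻⁶ × 56 = 0.0005264.
1/(A₁E₁) + 1/(A₂E₂) = 1/(1400×143×10³) + 1/(2450×29×10³) = 1.907×10⁻⁸ N⁻¹.
P = 0.0005264 / 1.907×10⁻⁸ = 27600 N = 27.6 kN.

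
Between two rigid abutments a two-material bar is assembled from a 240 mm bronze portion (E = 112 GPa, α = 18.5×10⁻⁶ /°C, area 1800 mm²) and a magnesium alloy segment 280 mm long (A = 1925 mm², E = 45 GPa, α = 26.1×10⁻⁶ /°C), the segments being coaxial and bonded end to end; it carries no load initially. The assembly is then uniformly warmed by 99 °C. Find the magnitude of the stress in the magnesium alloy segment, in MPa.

If the supports were absent, the total length change would be Σ αᵢΔT Lᵢ = 18.5×10⁻⁶×99×240 + 26.1×10⁻⁶×99×280 = 1.163 mm.
The rigid supports impose zero overall length change; the single axial force P common to all segments must satisfy P Σ Lᵢ/(AᵢEᵢ) = δ_free.
Σ Lᵢ/(AᵢEᵢ) = 240/(1800×112×10³) + 280/(1925×45×10³) = 4.423×10⁻⁶ mm/N.
Hence P = δ_free / Σ(L/AE) = 1.163/4.423×10⁻⁶ = 263 kN (compressive).
σ_{magnesium alloy} = P / A = 263000 / 1925 = 136.6 MPa.

σ ≈ 137 MPa (compressive)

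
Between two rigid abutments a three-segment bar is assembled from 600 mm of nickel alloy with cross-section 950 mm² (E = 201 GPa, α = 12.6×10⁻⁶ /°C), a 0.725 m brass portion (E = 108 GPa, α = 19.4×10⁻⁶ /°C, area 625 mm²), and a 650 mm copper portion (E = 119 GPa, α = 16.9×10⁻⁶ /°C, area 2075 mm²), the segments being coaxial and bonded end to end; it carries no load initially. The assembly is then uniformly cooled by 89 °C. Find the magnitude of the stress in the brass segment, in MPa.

σ ≈ 281 MPa (tensile)

If the supports were absent, the total length change would be Σ αᵢΔT Lᵢ = 12.6×10⁻⁶×89×600 + 19.4×10⁻⁶×89×725 + 16.9×10⁻⁶×89×650 = 2.902 mm.
The rigid supports impose zero overall length change; the single axial force P common to all segments must satisfy P Σ Lᵢ/(AᵢEᵢ) = δ_free.
Σ Lᵢ/(AᵢEᵢ) = 600/(950×201×10³) + 725/(625×108×10³) + 650/(2075×119×10³) = 1.652×10⁻⁵ mm/N.
So P = 2.902 / 1.652×10⁻⁵ = 175.7 kN, tensile.
σ_{brass} = P / A = 175700 / 625 = 281.2 MPa.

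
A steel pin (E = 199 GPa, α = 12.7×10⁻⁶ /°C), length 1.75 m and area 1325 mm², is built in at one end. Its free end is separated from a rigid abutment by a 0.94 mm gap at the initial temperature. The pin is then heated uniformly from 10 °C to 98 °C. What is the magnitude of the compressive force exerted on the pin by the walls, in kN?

If the wall were absent the pin would grow by αΔT L = 12.7×10⁻⁶ × 88 × 1750 = 1.956 mm.
After closing the 0.94 mm clearance, 1.956 − 0.94 = 1.016 mm of expansion remains to be suppressed by the wall.
Compatibility: PL/(AE) = 1.016 mm, so σ = P/A = E × (1.016/1750) = 115.5 MPa.
Force on the wall = σA = 115.5 × 1325 mm² = 153.1 kN.

P ≈ 153 kN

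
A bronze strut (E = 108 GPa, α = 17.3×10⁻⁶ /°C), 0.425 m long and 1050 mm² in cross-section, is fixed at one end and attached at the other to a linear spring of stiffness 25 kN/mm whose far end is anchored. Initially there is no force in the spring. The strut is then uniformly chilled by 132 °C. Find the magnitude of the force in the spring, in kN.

P ≈ 22.2 kN

Free thermal contraction: δ_free = αΔT L = 17.3×10⁻⁶ × 132 × 425 = 0.9705 mm.
Let P be the tensile force in the spring. The strut extends elastically by PL/(AE) and the spring stretches by P/k; together these equal δ_free.
So P = δ_free / [L/(AE) + 1/k] = 0.9705 / [ 425/(1050×108×10³) + 1/(25×10³) ].
P = 0.9705 / 4.375×10⁻⁵ = 22180 N.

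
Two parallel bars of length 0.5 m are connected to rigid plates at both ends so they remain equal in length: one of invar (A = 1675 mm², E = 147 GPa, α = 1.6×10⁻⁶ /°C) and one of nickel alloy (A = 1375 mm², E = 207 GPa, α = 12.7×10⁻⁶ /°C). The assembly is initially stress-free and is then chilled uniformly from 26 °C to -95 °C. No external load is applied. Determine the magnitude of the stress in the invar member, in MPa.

Equilibrium of a rigid end plate with no external load gives equal and opposite internal forces ±P in the two members. Since α_{nickel alloy} > α_{invar}, cooling drives the nickel alloy into tension and the invar into compression.
Equating the net (thermal + elastic) strains gives |α₁ − α₂|·ΔT = P·[1/(A₁E₁) + 1/(A₂E₂)].
|α₁ − α₂|·ΔT = 11.1×10⁻⁶ × 121 = 0.001343.
1/(A₁E₁) + 1/(A₂E₂) = 1/(1675×147×10³) + 1/(1375×207×10³) = 7.575×10⁻⁹ N⁻¹.
P = 0.001343 / 7.575×10⁻⁹ = 177300 N = 177.3 kN.
σ_{invar} = P/A₁ = 177300/1675 = 105.9 MPa, compressive.

σ ≈ 106 MPa (compressive)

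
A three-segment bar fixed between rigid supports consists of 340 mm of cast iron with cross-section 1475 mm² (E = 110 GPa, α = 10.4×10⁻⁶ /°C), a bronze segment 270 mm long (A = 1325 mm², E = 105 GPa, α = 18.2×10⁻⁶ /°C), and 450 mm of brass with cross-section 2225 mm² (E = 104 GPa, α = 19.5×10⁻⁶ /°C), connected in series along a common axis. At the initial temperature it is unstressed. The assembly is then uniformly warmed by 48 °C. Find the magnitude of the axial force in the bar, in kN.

P ≈ 138 kN (compressive)

Free thermal expansion of the whole bar: Σ αᵢΔT Lᵢ = 10.4×10⁻⁶×48×340 + 18.2×10⁻⁶×48×270 + 19.5×10⁻⁶×48×450 = 0.8268 mm.
The walls prevent any net length change, so an axial force P (same in every segment) develops. Compatibility: P · Σ Lᵢ/(AᵢEᵢ) = δ_free.
The series flexibility is Σ Lᵢ/(AᵢEᵢ) = 340/(1475×110×10³) + 270/(1325×105×10³) + 450/(2225×104×10³) = 5.981×10⁻⁶ mm/N.
So P = 0.8268 / 5.981×10⁻⁶ = 138.2 kN, compressive.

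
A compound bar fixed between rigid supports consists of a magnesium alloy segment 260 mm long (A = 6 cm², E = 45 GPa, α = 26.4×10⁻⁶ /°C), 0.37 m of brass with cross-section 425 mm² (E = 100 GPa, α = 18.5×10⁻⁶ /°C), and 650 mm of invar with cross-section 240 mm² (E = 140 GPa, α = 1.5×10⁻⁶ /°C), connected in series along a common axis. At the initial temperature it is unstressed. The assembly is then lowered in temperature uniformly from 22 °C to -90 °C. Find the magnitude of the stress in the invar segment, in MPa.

With the walls removed the bar would change length by δ_free = Σ αᵢΔT Lᵢ = 26.4×10⁻⁶×112×260 + 18.5×10⁻⁶×112×370 + 1.5×10⁻⁶×112×650 = 1.645 mm.
The rigid supports impose zero overall length change; the single axial force P common to all segments must satisfy P Σ Lᵢ/(AᵢEᵢ) = δ_free.
The series flexibility is Σ Lᵢ/(AᵢEᵢ) = 260/(600×45×10³) + 370/(425×100×10³) + 650/(240×140×10³) = 3.768×10⁻⁵ mm/N.
P = 1.645 / 3.768×10⁻⁵ = 43650 N = 43.65 kN, tensile.
σ_{invar} = P / A = 43650 / 240 = 181.9 MPa.

σ ≈ 182 MPa (tensile)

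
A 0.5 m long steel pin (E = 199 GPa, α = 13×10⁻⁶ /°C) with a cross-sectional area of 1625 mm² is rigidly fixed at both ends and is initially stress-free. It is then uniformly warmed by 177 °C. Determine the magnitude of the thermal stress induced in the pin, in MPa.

The supports are rigid, so the total axial strain is zero. The restrained thermal strain is ε = αΔT = 13×10⁻⁶ × 177 = 2301×10⁻⁶.
σ = EαΔT = 199×10³ × 13×10⁻⁶ × 177 = 457.9 MPa (compressive; the pin is trying to expand).

σ ≈ 458 MPa (compressive)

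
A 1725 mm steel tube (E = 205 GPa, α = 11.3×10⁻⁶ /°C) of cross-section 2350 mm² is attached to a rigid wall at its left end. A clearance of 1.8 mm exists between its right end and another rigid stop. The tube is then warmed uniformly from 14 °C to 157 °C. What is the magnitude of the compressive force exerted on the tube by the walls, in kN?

Unrestrained expansion: δ_free = αΔT L = 11.3×10⁻⁶ × 143 × 1725 = 2.787 mm.
The gap closes (δ_free > 1.8 mm) and the wall then resists a further 2.787 − 1.8 = 0.9874 mm of expansion.
Compatibility: PL/(AE) = 0.9874 mm, so σ = P/A = E × (0.9874/1725) = 117.3 MPa.
Force on the wall = σA = 117.3 × 2350 mm² = 275.8 kN.

P ≈ 276 kN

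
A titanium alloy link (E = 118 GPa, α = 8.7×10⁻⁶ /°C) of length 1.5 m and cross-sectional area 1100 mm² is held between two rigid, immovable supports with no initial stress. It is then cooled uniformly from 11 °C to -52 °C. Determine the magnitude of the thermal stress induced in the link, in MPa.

The supports are rigid, so the total axial strain is zero. The restrained thermal strain is ε = αΔT = 8.7×10⁻⁶ × 63 = 548.1×10⁻⁶.
σ = EαΔT = 118×10³ × 8.7×10⁻⁶ × 63 = 64.68 MPa (tensile; the link is trying to contract).

σ ≈ 64.7 MPa (tensile)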